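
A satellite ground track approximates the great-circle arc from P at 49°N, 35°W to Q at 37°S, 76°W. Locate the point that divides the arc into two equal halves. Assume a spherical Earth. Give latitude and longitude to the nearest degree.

≈ 6°N, 58°W

Convert each endpoint to a unit vector on the sphere (x = cos φ cos λ, y = cos φ sin λ, z = sin φ).
The central angle between the endpoints is δ = arccos(p₁·p₂) ≈ 1.630 rad (93.4°).
Interpolate at f = 1/2 with slerp weights a = sin((1−f)δ)/sin δ ≈ 0.729, b = sin(fδ)/sin δ ≈ 0.729.
p = a·p₁ + b·p₂ ≈ (0.533, -0.839, 0.111); φ = arcsin(p_z) ≈ 6.40°, λ = atan2(p_y, p_x) ≈ -57.60°.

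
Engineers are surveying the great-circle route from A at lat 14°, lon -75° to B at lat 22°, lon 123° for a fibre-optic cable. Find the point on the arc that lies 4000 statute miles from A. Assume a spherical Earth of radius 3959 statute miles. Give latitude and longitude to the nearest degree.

≈ lat 60°, lon -124°

Write both endpoints as unit vectors p₁, p₂ with components (cos φ cos λ, cos φ sin λ, sin φ).
The central angle between the endpoints is δ = arccos(p₁·p₂) ≈ 2.442 rad (139.9°). The total great-circle distance is δ·R ≈ 2.442 × 3959 ≈ 9667 mi, so the target fraction is f = 4000/9667 ≈ 0.414.
Interpolate at f ≈ 0.414 with slerp weights a = sin((1−f)δ)/sin δ ≈ 1.538, b = sin(fδ)/sin δ ≈ 1.315.
p = a·p₁ + b·p₂ ≈ (-0.278, -0.418, 0.865); φ = arcsin(p_z) ≈ 59.84°, λ = atan2(p_y, p_x) ≈ -123.60°.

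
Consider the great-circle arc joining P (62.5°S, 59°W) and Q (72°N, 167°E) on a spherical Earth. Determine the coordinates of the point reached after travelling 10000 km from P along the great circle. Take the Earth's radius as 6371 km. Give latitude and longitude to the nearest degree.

≈ (20°N, 104°W)

From cos δ = sin φ₁ sin φ₂ + cos φ₁ cos φ₂ cos Δλ, the central angle is δ ≈ 2.801 rad (160.5°). The total great-circle distance is δ·R ≈ 2.801 × 6371 ≈ 17848 km, so the target fraction is f = 10000/17848 ≈ 0.560.
Interpolate at f ≈ 0.560 with slerp weights a = sin((1−f)δ)/sin δ ≈ 2.827, b = sin(fδ)/sin δ ≈ 2.998.
p = a·p₁ + b·p₂ ≈ (-0.230, -0.911, 0.343); φ = arcsin(p_z) ≈ 20.07°, λ = atan2(p_y, p_x) ≈ -104.19°.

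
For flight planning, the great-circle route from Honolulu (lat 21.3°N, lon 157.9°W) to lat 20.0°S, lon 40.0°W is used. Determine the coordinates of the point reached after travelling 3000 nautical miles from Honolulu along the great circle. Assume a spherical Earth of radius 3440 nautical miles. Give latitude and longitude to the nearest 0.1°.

≈ lat 5.7°N, lon 108.8°W

Convert each endpoint to a unit vector on the sphere (x = cos φ cos λ, y = cos φ sin λ, z = sin φ).
The central angle between the endpoints is δ = arccos(p₁·p₂) ≈ 2.134 rad (122.3°). The total great-circle distance is δ·R ≈ 2.134 × 3440 ≈ 7341 nmi, so the target fraction is f = 3000/7341 ≈ 0.409.
Interpolate at f ≈ 0.409 with slerp weights a = sin((1−f)δ)/sin δ ≈ 1.127, b = sin(fδ)/sin δ ≈ 0.906.
p = a·p₁ + b·p₂ ≈ (-0.321, -0.942, 0.100); φ = arcsin(p_z) ≈ 5.71°, λ = atan2(p_y, p_x) ≈ -108.81°.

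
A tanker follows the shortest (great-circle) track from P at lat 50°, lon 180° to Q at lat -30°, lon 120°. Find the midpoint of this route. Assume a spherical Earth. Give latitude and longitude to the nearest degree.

≈ lat 11°, lon 145°

The haversine formula gives a central angle δ ≈ 1.676 rad (96.0°) between the endpoints.
Interpolate at f = 1/2 with slerp weights a = sin((1−f)δ)/sin δ ≈ 0.747, b = sin(fδ)/sin δ ≈ 0.747.
p = a·p₁ + b·p₂ ≈ (-0.804, 0.560, 0.199); φ = arcsin(p_z) ≈ 11.47°, λ = atan2(p_y, p_x) ≈ 145.12°.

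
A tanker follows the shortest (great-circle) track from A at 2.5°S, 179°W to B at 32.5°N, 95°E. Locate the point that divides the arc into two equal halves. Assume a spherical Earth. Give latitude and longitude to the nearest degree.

Write both endpoints as unit vectors p₁, p₂ with components (cos φ cos λ, cos φ sin λ, sin φ).
The central angle between the endpoints is δ = arccos(p₁·p₂) ≈ 1.535 rad (88.0°).
Interpolate at f = 1/2 with slerp weights a = sin((1−f)δ)/sin δ ≈ 0.695, b = sin(fδ)/sin δ ≈ 0.695.
p = a·p₁ + b·p₂ ≈ (-0.745, 0.572, 0.343); φ = arcsin(p_z) ≈ 20.06°, λ = atan2(p_y, p_x) ≈ 142.50°.

≈ 20°N, 143°E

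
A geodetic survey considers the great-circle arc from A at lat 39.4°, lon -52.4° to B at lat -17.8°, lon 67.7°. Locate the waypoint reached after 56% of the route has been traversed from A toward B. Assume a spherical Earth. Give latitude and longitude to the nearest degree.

≈ lat 16°, lon 24°

Write both endpoints as unit vectors p₁, p₂ with components (cos φ cos λ, cos φ sin λ, sin φ).
The central angle between the endpoints is δ = arccos(p₁·p₂) ≈ 2.169 rad (124.3°).
Interpolate at f = 0.56 with slerp weights a = sin((1−f)δ)/sin δ ≈ 0.987, b = sin(fδ)/sin δ ≈ 1.134.
p = a·p₁ + b·p₂ ≈ (0.875, 0.395, 0.280); φ = arcsin(p_z) ≈ 16.26°, λ = atan2(p_y, p_x) ≈ 24.27°.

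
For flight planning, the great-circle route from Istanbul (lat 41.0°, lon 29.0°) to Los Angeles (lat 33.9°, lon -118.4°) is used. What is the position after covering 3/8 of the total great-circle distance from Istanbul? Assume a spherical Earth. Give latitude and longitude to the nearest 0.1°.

≈ lat 68.3°, lon -19.0°

Write both endpoints as unit vectors p₁, p₂ with components (cos φ cos λ, cos φ sin λ, sin φ).
The central angle between the endpoints is δ = arccos(p₁·p₂) ≈ 1.733 rad (99.3°).
Interpolate at f = 3/8 with slerp weights a = sin((1−f)δ)/sin δ ≈ 0.895, b = sin(fδ)/sin δ ≈ 0.613.
p = a·p₁ + b·p₂ ≈ (0.349, -0.120, 0.929); φ = arcsin(p_z) ≈ 68.35°, λ = atan2(p_y, p_x) ≈ -19.01°.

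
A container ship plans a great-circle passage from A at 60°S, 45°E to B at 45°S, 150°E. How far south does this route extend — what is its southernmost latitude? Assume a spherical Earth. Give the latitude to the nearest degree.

≈ 66°S

The great circle lies in the plane with unit normal n̂ = (p₁ × p₂)/|p₁ × p₂|.
Here n̂_z ≈ +0.400; the vertex latitude is φ_max = arccos|n̂_z| ≈ 66.4°.
Check via Clairaut: cos φ_max = |cos φ₁| · sin C = cos(60.0°)·sin(126.9°) ≈ 0.400, again giving ≈ 66.4°.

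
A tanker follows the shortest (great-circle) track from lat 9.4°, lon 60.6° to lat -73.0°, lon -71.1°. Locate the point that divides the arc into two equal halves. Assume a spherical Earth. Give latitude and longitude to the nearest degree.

≈ lat -44°, lon 45°

From cos δ = sin φ₁ sin φ₂ + cos φ₁ cos φ₂ cos Δλ, the central angle is δ ≈ 1.926 rad (110.4°).
Interpolate at f = 1/2 with slerp weights a = sin((1−f)δ)/sin δ ≈ 0.876, b = sin(fδ)/sin δ ≈ 0.876.
p = a·p₁ + b·p₂ ≈ (0.507, 0.510, -0.694); φ = arcsin(p_z) ≈ -43.98°, λ = atan2(p_y, p_x) ≈ 45.19°.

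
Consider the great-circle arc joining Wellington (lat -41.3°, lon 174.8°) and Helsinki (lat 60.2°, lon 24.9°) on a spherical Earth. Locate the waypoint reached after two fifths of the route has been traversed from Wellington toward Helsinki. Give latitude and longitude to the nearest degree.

From cos δ = sin φ₁ sin φ₂ + cos φ₁ cos φ₂ cos Δλ, the central angle is δ ≈ 2.681 rad (153.6°).
Interpolate at f = 2/5 with slerp weights a = sin((1−f)δ)/sin δ ≈ 2.248, b = sin(fδ)/sin δ ≈ 1.976.
p = a·p₁ + b·p₂ ≈ (-0.791, 0.566, 0.231); φ = arcsin(p_z) ≈ 13.35°, λ = atan2(p_y, p_x) ≈ 144.40°.

≈ lat 13°, lon 144°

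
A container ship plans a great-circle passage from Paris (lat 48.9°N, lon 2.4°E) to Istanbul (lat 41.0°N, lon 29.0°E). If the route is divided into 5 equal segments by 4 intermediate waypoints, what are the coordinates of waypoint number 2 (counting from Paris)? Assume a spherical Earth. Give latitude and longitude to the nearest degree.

The haversine formula gives a central angle δ ≈ 0.354 rad (20.3°) between the endpoints.
Interpolate at f = 2/5 with slerp weights a = sin((1−f)δ)/sin δ ≈ 0.608, b = sin(fδ)/sin δ ≈ 0.407.
p = a·p₁ + b·p₂ ≈ (0.668, 0.166, 0.725); φ = arcsin(p_z) ≈ 46.50°, λ = atan2(p_y, p_x) ≈ 13.93°.

≈ lat 46°N, lon 14°E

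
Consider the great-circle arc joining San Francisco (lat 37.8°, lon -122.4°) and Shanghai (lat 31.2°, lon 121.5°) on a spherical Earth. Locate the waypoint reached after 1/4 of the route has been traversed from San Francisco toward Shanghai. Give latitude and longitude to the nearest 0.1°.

≈ lat 49.3°, lon -148.9°

Convert each endpoint to a unit vector on the sphere (x = cos φ cos λ, y = cos φ sin λ, z = sin φ).
The central angle between the endpoints is δ = arccos(p₁·p₂) ≈ 1.551 rad (88.8°).
Interpolate at f = 1/4 with slerp weights a = sin((1−f)δ)/sin δ ≈ 0.918, b = sin(fδ)/sin δ ≈ 0.378.
p = a·p₁ + b·p₂ ≈ (-0.558, -0.337, 0.759); φ = arcsin(p_z) ≈ 49.34°, λ = atan2(p_y, p_x) ≈ -148.87°.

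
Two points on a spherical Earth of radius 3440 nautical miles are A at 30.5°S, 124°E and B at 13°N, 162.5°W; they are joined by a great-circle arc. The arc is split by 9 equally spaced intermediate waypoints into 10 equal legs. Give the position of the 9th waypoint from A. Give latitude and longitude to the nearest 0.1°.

The haversine formula gives a central angle δ ≈ 1.446 rad (82.9°) between the endpoints.
Interpolate at f = 9/10 with slerp weights a = sin((1−f)δ)/sin δ ≈ 0.145, b = sin(fδ)/sin δ ≈ 0.972.
p = a·p₁ + b·p₂ ≈ (-0.973, -0.181, 0.145); φ = arcsin(p_z) ≈ 8.33°, λ = atan2(p_y, p_x) ≈ -169.47°.

≈ 8.3°N, 169.5°W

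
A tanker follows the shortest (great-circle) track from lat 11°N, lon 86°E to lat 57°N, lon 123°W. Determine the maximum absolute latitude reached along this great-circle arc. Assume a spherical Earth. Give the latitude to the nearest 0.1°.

The great circle lies in the plane with unit normal n̂ = (p₁ × p₂)/|p₁ × p₂|.
Here n̂_z ≈ +0.272; the vertex latitude is φ_max = arccos|n̂_z| ≈ 74.2°.
Check via Clairaut: cos φ_max = |cos φ₁| · sin C = cos(11.0°)·sin(16.1°) ≈ 0.272, again giving ≈ 74.2°.

≈ 74.2°N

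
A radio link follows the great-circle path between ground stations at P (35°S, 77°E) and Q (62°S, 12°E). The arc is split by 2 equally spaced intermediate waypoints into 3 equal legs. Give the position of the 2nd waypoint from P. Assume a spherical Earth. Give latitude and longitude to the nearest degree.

≈ (57°S, 43°E)

Convert each endpoint to a unit vector on the sphere (x = cos φ cos λ, y = cos φ sin λ, z = sin φ).
The central angle between the endpoints is δ = arccos(p₁·p₂) ≈ 0.838 rad (48.0°).
Interpolate at f = 2/3 with slerp weights a = sin((1−f)δ)/sin δ ≈ 0.371, b = sin(fδ)/sin δ ≈ 0.713.
p = a·p₁ + b·p₂ ≈ (0.396, 0.366, -0.842); φ = arcsin(p_z) ≈ -57.39°, λ = atan2(p_y, p_x) ≈ 42.73°.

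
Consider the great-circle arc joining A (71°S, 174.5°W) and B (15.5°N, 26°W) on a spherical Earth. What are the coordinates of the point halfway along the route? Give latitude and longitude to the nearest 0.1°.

The haversine formula gives a central angle δ ≈ 2.118 rad (121.3°) between the endpoints.
Interpolate at f = 1/2 with slerp weights a = sin((1−f)δ)/sin δ ≈ 1.021, b = sin(fδ)/sin δ ≈ 1.021.
p = a·p₁ + b·p₂ ≈ (0.553, -0.463, -0.692); φ = arcsin(p_z) ≈ -43.82°, λ = atan2(p_y, p_x) ≈ -39.93°.

≈ (43.8°S, 39.9°W)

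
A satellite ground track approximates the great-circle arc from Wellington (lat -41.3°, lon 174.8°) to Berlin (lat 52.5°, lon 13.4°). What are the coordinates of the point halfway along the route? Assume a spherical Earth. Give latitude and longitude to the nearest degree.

≈ lat 27°, lon 127°

Write both endpoints as unit vectors p₁, p₂ with components (cos φ cos λ, cos φ sin λ, sin φ).
The central angle between the endpoints is δ = arccos(p₁·p₂) ≈ 2.848 rad (163.2°).
Interpolate at f = 1/2 with slerp weights a = sin((1−f)δ)/sin δ ≈ 3.413, b = sin(fδ)/sin δ ≈ 3.413.
p = a·p₁ + b·p₂ ≈ (-0.532, 0.714, 0.455); φ = arcsin(p_z) ≈ 27.07°, λ = atan2(p_y, p_x) ≈ 126.71°.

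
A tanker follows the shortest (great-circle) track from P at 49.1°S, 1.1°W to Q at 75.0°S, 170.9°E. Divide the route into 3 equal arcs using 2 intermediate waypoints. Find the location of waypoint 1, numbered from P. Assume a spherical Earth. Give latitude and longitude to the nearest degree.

≈ 68°S, 1°E

From cos δ = sin φ₁ sin φ₂ + cos φ₁ cos φ₂ cos Δλ, the central angle is δ ≈ 0.974 rad (55.8°).
Interpolate at f = 1/3 with slerp weights a = sin((1−f)δ)/sin δ ≈ 0.731, b = sin(fδ)/sin δ ≈ 0.386.
p = a·p₁ + b·p₂ ≈ (0.380, 0.007, -0.925); φ = arcsin(p_z) ≈ -67.67°, λ = atan2(p_y, p_x) ≈ 0.99°.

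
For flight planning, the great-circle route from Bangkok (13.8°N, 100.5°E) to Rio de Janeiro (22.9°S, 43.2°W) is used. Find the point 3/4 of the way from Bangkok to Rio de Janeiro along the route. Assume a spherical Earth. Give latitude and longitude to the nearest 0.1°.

Convert each endpoint to a unit vector on the sphere (x = cos φ cos λ, y = cos φ sin λ, z = sin φ).
The central angle between the endpoints is δ = arccos(p₁·p₂) ≈ 2.521 rad (144.5°).
Interpolate at f = 3/4 with slerp weights a = sin((1−f)δ)/sin δ ≈ 1.014, b = sin(fδ)/sin δ ≈ 1.633.
p = a·p₁ + b·p₂ ≈ (0.917, -0.061, -0.394); φ = arcsin(p_z) ≈ -23.18°, λ = atan2(p_y, p_x) ≈ -3.83°.

≈ 23.2°S, 3.8°W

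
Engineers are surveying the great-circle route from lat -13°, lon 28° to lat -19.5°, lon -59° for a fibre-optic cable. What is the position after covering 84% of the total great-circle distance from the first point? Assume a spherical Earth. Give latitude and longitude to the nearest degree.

The haversine formula gives a central angle δ ≈ 1.447 rad (82.9°) between the endpoints.
Interpolate at f = 0.84 with slerp weights a = sin((1−f)δ)/sin δ ≈ 0.231, b = sin(fδ)/sin δ ≈ 0.945.
p = a·p₁ + b·p₂ ≈ (0.658, -0.658, -0.367); φ = arcsin(p_z) ≈ -21.56°, λ = atan2(p_y, p_x) ≈ -45.00°.

≈ lat -22°, lon -45°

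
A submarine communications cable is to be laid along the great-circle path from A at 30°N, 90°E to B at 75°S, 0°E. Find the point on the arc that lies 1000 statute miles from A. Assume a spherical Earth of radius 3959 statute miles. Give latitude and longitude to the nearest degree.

≈ 16°N, 86°E

Write both endpoints as unit vectors p₁, p₂ with components (cos φ cos λ, cos φ sin λ, sin φ).
The central angle between the endpoints is δ = arccos(p₁·p₂) ≈ 2.075 rad (118.9°). The total great-circle distance is δ·R ≈ 2.075 × 3959 ≈ 8214 mi, so the target fraction is f = 1000/8214 ≈ 0.122.
Interpolate at f ≈ 0.122 with slerp weights a = sin((1−f)δ)/sin δ ≈ 1.106, b = sin(fδ)/sin δ ≈ 0.285.
p = a·p₁ + b·p₂ ≈ (0.074, 0.958, 0.277); φ = arcsin(p_z) ≈ 16.10°, λ = atan2(p_y, p_x) ≈ 85.59°.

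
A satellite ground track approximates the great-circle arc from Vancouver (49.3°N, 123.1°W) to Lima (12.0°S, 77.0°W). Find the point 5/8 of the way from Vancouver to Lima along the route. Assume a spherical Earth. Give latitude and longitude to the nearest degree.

Convert each endpoint to a unit vector on the sphere (x = cos φ cos λ, y = cos φ sin λ, z = sin φ).
The central angle between the endpoints is δ = arccos(p₁·p₂) ≈ 1.282 rad (73.5°).
Interpolate at f = 5/8 with slerp weights a = sin((1−f)δ)/sin δ ≈ 0.482, b = sin(fδ)/sin δ ≈ 0.749.
p = a·p₁ + b·p₂ ≈ (-0.007, -0.978, 0.210); φ = arcsin(p_z) ≈ 12.12°, λ = atan2(p_y, p_x) ≈ -90.41°.

≈ (12°N, 90°W)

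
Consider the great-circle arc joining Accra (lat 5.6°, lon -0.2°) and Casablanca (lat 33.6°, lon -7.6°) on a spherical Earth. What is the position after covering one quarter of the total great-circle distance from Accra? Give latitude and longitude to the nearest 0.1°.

≈ lat 12.6°, lon -1.8°

Convert each endpoint to a unit vector on the sphere (x = cos φ cos λ, y = cos φ sin λ, z = sin φ).
The central angle between the endpoints is δ = arccos(p₁·p₂) ≈ 0.503 rad (28.8°).
Interpolate at f = 1/4 with slerp weights a = sin((1−f)δ)/sin δ ≈ 0.764, b = sin(fδ)/sin δ ≈ 0.260.
p = a·p₁ + b·p₂ ≈ (0.975, -0.031, 0.219); φ = arcsin(p_z) ≈ 12.62°, λ = atan2(p_y, p_x) ≈ -1.84°.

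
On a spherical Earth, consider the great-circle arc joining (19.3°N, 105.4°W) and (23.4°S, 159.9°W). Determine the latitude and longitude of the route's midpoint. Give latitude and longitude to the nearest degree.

Write both endpoints as unit vectors p₁, p₂ with components (cos φ cos λ, cos φ sin λ, sin φ).
The central angle between the endpoints is δ = arccos(p₁·p₂) ≈ 1.190 rad (68.2°).
Interpolate at f = 1/2 with slerp weights a = sin((1−f)δ)/sin δ ≈ 0.604, b = sin(fδ)/sin δ ≈ 0.604.
p = a·p₁ + b·p₂ ≈ (-0.672, -0.740, -0.040); φ = arcsin(p_z) ≈ -2.31°, λ = atan2(p_y, p_x) ≈ -132.24°.

≈ (2°S, 132°W)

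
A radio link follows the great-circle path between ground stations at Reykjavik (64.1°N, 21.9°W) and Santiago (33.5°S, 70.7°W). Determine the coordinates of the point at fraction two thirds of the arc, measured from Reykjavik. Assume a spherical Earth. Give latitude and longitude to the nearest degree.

Write both endpoints as unit vectors p₁, p₂ with components (cos φ cos λ, cos φ sin λ, sin φ).
The central angle between the endpoints is δ = arccos(p₁·p₂) ≈ 1.830 rad (104.9°).
Interpolate at f = 2/3 with slerp weights a = sin((1−f)δ)/sin δ ≈ 0.593, b = sin(fδ)/sin δ ≈ 0.972.
p = a·p₁ + b·p₂ ≈ (0.508, -0.861, -0.003); φ = arcsin(p_z) ≈ -0.18°, λ = atan2(p_y, p_x) ≈ -59.47°.

≈ 0°N, 59°W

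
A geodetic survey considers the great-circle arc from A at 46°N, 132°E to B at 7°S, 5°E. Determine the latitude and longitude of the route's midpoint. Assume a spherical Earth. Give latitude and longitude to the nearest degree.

Convert each endpoint to a unit vector on the sphere (x = cos φ cos λ, y = cos φ sin λ, z = sin φ).
The central angle between the endpoints is δ = arccos(p₁·p₂) ≈ 2.097 rad (120.2°).
Interpolate at f = 1/2 with slerp weights a = sin((1−f)δ)/sin δ ≈ 1.003, b = sin(fδ)/sin δ ≈ 1.003.
p = a·p₁ + b·p₂ ≈ (0.525, 0.604, 0.599); φ = arcsin(p_z) ≈ 36.80°, λ = atan2(p_y, p_x) ≈ 49.00°.

≈ 37°N, 49°E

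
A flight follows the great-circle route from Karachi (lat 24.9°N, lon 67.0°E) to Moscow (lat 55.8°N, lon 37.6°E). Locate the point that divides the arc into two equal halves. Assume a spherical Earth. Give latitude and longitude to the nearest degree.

≈ lat 41°N, lon 56°E

Write both endpoints as unit vectors p₁, p₂ with components (cos φ cos λ, cos φ sin λ, sin φ).
The central angle between the endpoints is δ = arccos(p₁·p₂) ≈ 0.656 rad (37.6°).
Interpolate at f = 1/2 with slerp weights a = sin((1−f)δ)/sin δ ≈ 0.528, b = sin(fδ)/sin δ ≈ 0.528.
p = a·p₁ + b·p₂ ≈ (0.422, 0.622, 0.659); φ = arcsin(p_z) ≈ 41.24°, λ = atan2(p_y, p_x) ≈ 55.82°.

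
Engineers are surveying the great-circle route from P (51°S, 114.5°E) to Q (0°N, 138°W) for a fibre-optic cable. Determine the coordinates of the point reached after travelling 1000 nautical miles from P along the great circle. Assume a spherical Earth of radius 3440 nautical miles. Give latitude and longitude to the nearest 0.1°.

≈ (51.9°S, 141.4°E)

Write both endpoints as unit vectors p₁, p₂ with components (cos φ cos λ, cos φ sin λ, sin φ).
The central angle between the endpoints is δ = arccos(p₁·p₂) ≈ 1.761 rad (100.9°). The total great-circle distance is δ·R ≈ 1.761 × 3440 ≈ 6058 nmi, so the target fraction is f = 1000/6058 ≈ 0.165.
Interpolate at f ≈ 0.165 with slerp weights a = sin((1−f)δ)/sin δ ≈ 1.013, b = sin(fδ)/sin δ ≈ 0.292.
p = a·p₁ + b·p₂ ≈ (-0.481, 0.385, -0.787); φ = arcsin(p_z) ≈ -51.95°, λ = atan2(p_y, p_x) ≈ 141.35°.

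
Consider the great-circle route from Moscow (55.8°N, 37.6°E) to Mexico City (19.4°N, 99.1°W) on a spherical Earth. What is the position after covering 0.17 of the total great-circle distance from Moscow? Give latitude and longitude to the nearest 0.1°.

≈ 66.0°N, 10.7°E

Write both endpoints as unit vectors p₁, p₂ with components (cos φ cos λ, cos φ sin λ, sin φ).
The central angle between the endpoints is δ = arccos(p₁·p₂) ≈ 1.682 rad (96.4°).
Interpolate at f = 0.17 with slerp weights a = sin((1−f)δ)/sin δ ≈ 0.991, b = sin(fδ)/sin δ ≈ 0.284.
p = a·p₁ + b·p₂ ≈ (0.399, 0.075, 0.914); φ = arcsin(p_z) ≈ 66.04°, λ = atan2(p_y, p_x) ≈ 10.71°.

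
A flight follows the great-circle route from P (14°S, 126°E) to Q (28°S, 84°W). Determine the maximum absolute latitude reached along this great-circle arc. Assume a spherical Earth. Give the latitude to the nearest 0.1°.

The great circle lies in the plane with unit normal n̂ = (p₁ × p₂)/|p₁ × p₂|.
Here n̂_z ≈ +0.551; the vertex latitude is φ_max = arccos|n̂_z| ≈ 56.6°.
Check via Clairaut: cos φ_max = |cos φ₁| · sin C = cos(14.0°)·sin(145.4°) ≈ 0.551, again giving ≈ 56.6°.

≈ 56.6°S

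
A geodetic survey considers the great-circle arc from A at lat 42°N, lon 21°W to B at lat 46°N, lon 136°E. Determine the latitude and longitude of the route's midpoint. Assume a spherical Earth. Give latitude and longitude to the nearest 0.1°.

≈ lat 78.2°N, lon 48.1°E

From cos δ = sin φ₁ sin φ₂ + cos φ₁ cos φ₂ cos Δλ, the central angle is δ ≈ 1.565 rad (89.6°).
Interpolate at f = 1/2 with slerp weights a = sin((1−f)δ)/sin δ ≈ 0.705, b = sin(fδ)/sin δ ≈ 0.705.
p = a·p₁ + b·p₂ ≈ (0.137, 0.152, 0.979); φ = arcsin(p_z) ≈ 78.18°, λ = atan2(p_y, p_x) ≈ 48.09°.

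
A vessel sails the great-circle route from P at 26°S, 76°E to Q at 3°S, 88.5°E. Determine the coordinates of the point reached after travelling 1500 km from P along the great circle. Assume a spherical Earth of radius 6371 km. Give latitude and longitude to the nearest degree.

≈ 14°S, 83°E

Convert each endpoint to a unit vector on the sphere (x = cos φ cos λ, y = cos φ sin λ, z = sin φ).
The central angle between the endpoints is δ = arccos(p₁·p₂) ≈ 0.453 rad (25.9°). The total great-circle distance is δ·R ≈ 0.453 × 6371 ≈ 2885 km, so the target fraction is f = 1500/2885 ≈ 0.520.
Interpolate at f ≈ 0.520 with slerp weights a = sin((1−f)δ)/sin δ ≈ 0.493, b = sin(fδ)/sin δ ≈ 0.533.
p = a·p₁ + b·p₂ ≈ (0.121, 0.962, -0.244); φ = arcsin(p_z) ≈ -14.12°, λ = atan2(p_y, p_x) ≈ 82.83°.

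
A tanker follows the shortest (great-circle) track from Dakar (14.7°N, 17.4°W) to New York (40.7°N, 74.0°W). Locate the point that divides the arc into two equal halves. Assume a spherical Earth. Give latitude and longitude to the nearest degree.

≈ 31°N, 42°W

Write both endpoints as unit vectors p₁, p₂ with components (cos φ cos λ, cos φ sin λ, sin φ).
The central angle between the endpoints is δ = arccos(p₁·p₂) ≈ 0.965 rad (55.3°).
Interpolate at f = 1/2 with slerp weights a = sin((1−f)δ)/sin δ ≈ 0.564, b = sin(fδ)/sin δ ≈ 0.564.
p = a·p₁ + b·p₂ ≈ (0.639, -0.575, 0.511); φ = arcsin(p_z) ≈ 30.75°, λ = atan2(p_y, p_x) ≈ -41.97°.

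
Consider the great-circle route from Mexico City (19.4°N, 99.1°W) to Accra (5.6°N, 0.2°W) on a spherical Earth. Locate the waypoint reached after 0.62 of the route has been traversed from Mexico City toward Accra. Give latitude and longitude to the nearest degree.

≈ 17°N, 36°W

From cos δ = sin φ₁ sin φ₂ + cos φ₁ cos φ₂ cos Δλ, the central angle is δ ≈ 1.684 rad (96.5°).
Interpolate at f = 0.62 with slerp weights a = sin((1−f)δ)/sin δ ≈ 0.601, b = sin(fδ)/sin δ ≈ 0.870.
p = a·p₁ + b·p₂ ≈ (0.776, -0.563, 0.284); φ = arcsin(p_z) ≈ 16.53°, λ = atan2(p_y, p_x) ≈ -35.94°.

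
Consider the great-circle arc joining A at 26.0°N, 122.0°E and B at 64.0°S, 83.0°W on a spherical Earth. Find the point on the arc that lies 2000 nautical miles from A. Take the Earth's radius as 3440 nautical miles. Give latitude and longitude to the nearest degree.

Convert each endpoint to a unit vector on the sphere (x = cos φ cos λ, y = cos φ sin λ, z = sin φ).
The central angle between the endpoints is δ = arccos(p₁·p₂) ≈ 2.421 rad (138.7°). The total great-circle distance is δ·R ≈ 2.421 × 3440 ≈ 8327 nmi, so the target fraction is f = 2000/8327 ≈ 0.240.
Interpolate at f ≈ 0.240 with slerp weights a = sin((1−f)δ)/sin δ ≈ 1.461, b = sin(fδ)/sin δ ≈ 0.832.
p = a·p₁ + b·p₂ ≈ (-0.651, 0.751, -0.107); φ = arcsin(p_z) ≈ -6.17°, λ = atan2(p_y, p_x) ≈ 130.92°.

≈ 6°S, 131°E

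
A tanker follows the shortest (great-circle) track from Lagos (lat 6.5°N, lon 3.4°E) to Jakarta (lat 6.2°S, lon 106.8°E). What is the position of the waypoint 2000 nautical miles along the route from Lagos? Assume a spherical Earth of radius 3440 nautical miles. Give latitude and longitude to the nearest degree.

Write both endpoints as unit vectors p₁, p₂ with components (cos φ cos λ, cos φ sin λ, sin φ).
The central angle between the endpoints is δ = arccos(p₁·p₂) ≈ 1.814 rad (104.0°). The total great-circle distance is δ·R ≈ 1.814 × 3440 ≈ 6241 nmi, so the target fraction is f = 2000/6241 ≈ 0.320.
Interpolate at f ≈ 0.320 with slerp weights a = sin((1−f)δ)/sin δ ≈ 0.972, b = sin(fδ)/sin δ ≈ 0.566.
p = a·p₁ + b·p₂ ≈ (0.802, 0.596, 0.049); φ = arcsin(p_z) ≈ 2.80°, λ = atan2(p_y, p_x) ≈ 36.62°.

≈ lat 3°N, lon 37°E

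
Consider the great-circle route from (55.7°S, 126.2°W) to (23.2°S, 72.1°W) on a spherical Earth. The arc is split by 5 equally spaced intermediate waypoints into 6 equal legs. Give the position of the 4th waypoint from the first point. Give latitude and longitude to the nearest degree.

≈ (36°S, 84°W)

The haversine formula gives a central angle δ ≈ 0.890 rad (51.0°) between the endpoints.
Interpolate at f = 4/6 with slerp weights a = sin((1−f)δ)/sin δ ≈ 0.376, b = sin(fδ)/sin δ ≈ 0.720.
p = a·p₁ + b·p₂ ≈ (0.078, -0.800, -0.594); φ = arcsin(p_z) ≈ -36.46°, λ = atan2(p_y, p_x) ≈ -84.43°.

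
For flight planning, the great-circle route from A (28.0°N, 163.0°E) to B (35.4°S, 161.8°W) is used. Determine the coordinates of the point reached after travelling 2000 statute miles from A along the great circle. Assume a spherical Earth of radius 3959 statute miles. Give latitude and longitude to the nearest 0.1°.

Convert each endpoint to a unit vector on the sphere (x = cos φ cos λ, y = cos φ sin λ, z = sin φ).
The central angle between the endpoints is δ = arccos(p₁·p₂) ≈ 1.249 rad (71.6°). The total great-circle distance is δ·R ≈ 1.249 × 3959 ≈ 4945 mi, so the target fraction is f = 2000/4945 ≈ 0.404.
Interpolate at f ≈ 0.404 with slerp weights a = sin((1−f)δ)/sin δ ≈ 0.714, b = sin(fδ)/sin δ ≈ 0.510.
p = a·p₁ + b·p₂ ≈ (-0.998, 0.054, 0.040); φ = arcsin(p_z) ≈ 2.27°, λ = atan2(p_y, p_x) ≈ 176.88°.

≈ (2.3°N, 176.9°E)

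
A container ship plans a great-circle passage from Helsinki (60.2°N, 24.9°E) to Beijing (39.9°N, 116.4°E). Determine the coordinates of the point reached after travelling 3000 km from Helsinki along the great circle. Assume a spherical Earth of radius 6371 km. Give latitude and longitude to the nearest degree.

≈ 60°N, 80°E

Write both endpoints as unit vectors p₁, p₂ with components (cos φ cos λ, cos φ sin λ, sin φ).
The central angle between the endpoints is δ = arccos(p₁·p₂) ≈ 0.992 rad (56.9°). The total great-circle distance is δ·R ≈ 0.992 × 6371 ≈ 6323 km, so the target fraction is f = 3000/6323 ≈ 0.474.
Interpolate at f ≈ 0.474 with slerp weights a = sin((1−f)δ)/sin δ ≈ 0.595, b = sin(fδ)/sin δ ≈ 0.542.
p = a·p₁ + b·p₂ ≈ (0.083, 0.497, 0.864); φ = arcsin(p_z) ≈ 59.75°, λ = atan2(p_y, p_x) ≈ 80.47°.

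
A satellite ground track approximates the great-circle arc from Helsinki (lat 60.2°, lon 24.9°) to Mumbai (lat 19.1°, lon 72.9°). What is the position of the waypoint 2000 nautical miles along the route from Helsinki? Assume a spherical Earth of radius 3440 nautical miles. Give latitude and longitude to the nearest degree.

Convert each endpoint to a unit vector on the sphere (x = cos φ cos λ, y = cos φ sin λ, z = sin φ).
The central angle between the endpoints is δ = arccos(p₁·p₂) ≈ 0.930 rad (53.3°). The total great-circle distance is δ·R ≈ 0.930 × 3440 ≈ 3198 nmi, so the target fraction is f = 2000/3198 ≈ 0.625.
Interpolate at f ≈ 0.625 with slerp weights a = sin((1−f)δ)/sin δ ≈ 0.426, b = sin(fδ)/sin δ ≈ 0.685.
p = a·p₁ + b·p₂ ≈ (0.382, 0.708, 0.594); φ = arcsin(p_z) ≈ 36.42°, λ = atan2(p_y, p_x) ≈ 61.63°.

≈ lat 36°, lon 62°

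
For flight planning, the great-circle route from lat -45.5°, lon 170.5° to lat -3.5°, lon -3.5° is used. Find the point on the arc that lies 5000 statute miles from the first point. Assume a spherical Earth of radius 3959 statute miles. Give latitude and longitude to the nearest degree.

≈ lat -61°, lon 6°

Write both endpoints as unit vectors p₁, p₂ with components (cos φ cos λ, cos φ sin λ, sin φ).
The central angle between the endpoints is δ = arccos(p₁·p₂) ≈ 2.281 rad (130.7°). The total great-circle distance is δ·R ≈ 2.281 × 3959 ≈ 9032 mi, so the target fraction is f = 5000/9032 ≈ 0.554.
Interpolate at f ≈ 0.554 with slerp weights a = sin((1−f)δ)/sin δ ≈ 1.123, b = sin(fδ)/sin δ ≈ 1.257.
p = a·p₁ + b·p₂ ≈ (0.476, 0.053, -0.878); φ = arcsin(p_z) ≈ -61.37°, λ = atan2(p_y, p_x) ≈ 6.39°.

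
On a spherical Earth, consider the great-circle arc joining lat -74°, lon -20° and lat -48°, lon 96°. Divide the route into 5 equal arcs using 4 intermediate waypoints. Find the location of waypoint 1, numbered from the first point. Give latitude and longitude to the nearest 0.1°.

≈ lat -77.6°, lon 19.7°

Convert each endpoint to a unit vector on the sphere (x = cos φ cos λ, y = cos φ sin λ, z = sin φ).
The central angle between the endpoints is δ = arccos(p₁·p₂) ≈ 0.885 rad (50.7°).
Interpolate at f = 1/5 with slerp weights a = sin((1−f)δ)/sin δ ≈ 0.840, b = sin(fδ)/sin δ ≈ 0.227.
p = a·p₁ + b·p₂ ≈ (0.202, 0.072, -0.977); φ = arcsin(p_z) ≈ -77.63°, λ = atan2(p_y, p_x) ≈ 19.69°.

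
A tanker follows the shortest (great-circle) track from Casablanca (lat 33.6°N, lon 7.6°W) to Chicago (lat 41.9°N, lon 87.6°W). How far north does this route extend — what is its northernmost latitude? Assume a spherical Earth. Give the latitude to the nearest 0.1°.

≈ 46.0°N

The great circle lies in the plane with unit normal n̂ = (p₁ × p₂)/|p₁ × p₂|.
Here n̂_z ≈ -0.695; the vertex latitude is φ_max = arccos|n̂_z| ≈ 46.0°.
Check via Clairaut: cos φ_max = |cos φ₁| · sin C = cos(33.6°)·sin(56.5°) ≈ 0.695, again giving ≈ 46.0°.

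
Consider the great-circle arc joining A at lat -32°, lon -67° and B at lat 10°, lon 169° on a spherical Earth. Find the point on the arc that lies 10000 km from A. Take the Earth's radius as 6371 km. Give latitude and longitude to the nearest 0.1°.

≈ lat -8.5°, lon -162.3°

From cos δ = sin φ₁ sin φ₂ + cos φ₁ cos φ₂ cos Δλ, the central angle is δ ≈ 2.164 rad (124.0°). The total great-circle distance is δ·R ≈ 2.164 × 6371 ≈ 13787 km, so the target fraction is f = 10000/13787 ≈ 0.725.
Interpolate at f ≈ 0.725 with slerp weights a = sin((1−f)δ)/sin δ ≈ 0.675, b = sin(fδ)/sin δ ≈ 1.206.
p = a·p₁ + b·p₂ ≈ (-0.942, -0.301, -0.148); φ = arcsin(p_z) ≈ -8.54°, λ = atan2(p_y, p_x) ≈ -162.30°.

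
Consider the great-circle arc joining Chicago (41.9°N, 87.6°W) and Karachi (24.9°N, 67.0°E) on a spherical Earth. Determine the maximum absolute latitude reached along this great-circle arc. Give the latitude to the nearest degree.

The great circle lies in the plane with unit normal n̂ = (p₁ × p₂)/|p₁ × p₂|.
Here n̂_z ≈ +0.307; the vertex latitude is φ_max = arccos|n̂_z| ≈ 72.1°.
Check via Clairaut: cos φ_max = |cos φ₁| · sin C = cos(41.9°)·sin(24.3°) ≈ 0.307, again giving ≈ 72.1°.

≈ 72°N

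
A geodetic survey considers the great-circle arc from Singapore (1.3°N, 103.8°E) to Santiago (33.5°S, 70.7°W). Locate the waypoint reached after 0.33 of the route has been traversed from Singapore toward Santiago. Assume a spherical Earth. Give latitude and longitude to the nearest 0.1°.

Convert each endpoint to a unit vector on the sphere (x = cos φ cos λ, y = cos φ sin λ, z = sin φ).
The central angle between the endpoints is δ = arccos(p₁·p₂) ≈ 2.572 rad (147.4°).
Interpolate at f = 0.33 with slerp weights a = sin((1−f)δ)/sin δ ≈ 1.834, b = sin(fδ)/sin δ ≈ 1.393.
p = a·p₁ + b·p₂ ≈ (-0.054, 0.684, -0.727); φ = arcsin(p_z) ≈ -46.64°, λ = atan2(p_y, p_x) ≈ 94.47°.

≈ 46.6°S, 94.5°E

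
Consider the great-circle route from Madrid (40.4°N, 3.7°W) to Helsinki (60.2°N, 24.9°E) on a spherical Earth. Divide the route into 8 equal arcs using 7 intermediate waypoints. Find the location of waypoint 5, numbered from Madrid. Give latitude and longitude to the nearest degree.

The haversine formula gives a central angle δ ≈ 0.463 rad (26.5°) between the endpoints.
Interpolate at f = 5/8 with slerp weights a = sin((1−f)δ)/sin δ ≈ 0.387, b = sin(fδ)/sin δ ≈ 0.639.
p = a·p₁ + b·p₂ ≈ (0.582, 0.115, 0.805); φ = arcsin(p_z) ≈ 53.62°, λ = atan2(p_y, p_x) ≈ 11.15°.

≈ 54°N, 11°E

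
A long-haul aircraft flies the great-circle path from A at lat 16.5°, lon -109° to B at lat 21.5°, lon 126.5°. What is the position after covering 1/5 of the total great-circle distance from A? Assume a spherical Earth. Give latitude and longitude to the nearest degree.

Write both endpoints as unit vectors p₁, p₂ with components (cos φ cos λ, cos φ sin λ, sin φ).
The central angle between the endpoints is δ = arccos(p₁·p₂) ≈ 1.984 rad (113.7°).
Interpolate at f = 1/5 with slerp weights a = sin((1−f)δ)/sin δ ≈ 1.092, b = sin(fδ)/sin δ ≈ 0.422.
p = a·p₁ + b·p₂ ≈ (-0.574, -0.674, 0.465); φ = arcsin(p_z) ≈ 27.69°, λ = atan2(p_y, p_x) ≈ -130.42°.

≈ lat 28°, lon -130°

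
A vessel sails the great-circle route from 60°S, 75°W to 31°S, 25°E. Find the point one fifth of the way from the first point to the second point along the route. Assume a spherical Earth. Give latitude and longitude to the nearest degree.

≈ 63°S, 47°W

Write both endpoints as unit vectors p₁, p₂ with components (cos φ cos λ, cos φ sin λ, sin φ).
The central angle between the endpoints is δ = arccos(p₁·p₂) ≈ 1.190 rad (68.2°).
Interpolate at f = 1/5 with slerp weights a = sin((1−f)δ)/sin δ ≈ 0.877, b = sin(fδ)/sin δ ≈ 0.254.
p = a·p₁ + b·p₂ ≈ (0.311, -0.332, -0.891); φ = arcsin(p_z) ≈ -62.96°, λ = atan2(p_y, p_x) ≈ -46.87°.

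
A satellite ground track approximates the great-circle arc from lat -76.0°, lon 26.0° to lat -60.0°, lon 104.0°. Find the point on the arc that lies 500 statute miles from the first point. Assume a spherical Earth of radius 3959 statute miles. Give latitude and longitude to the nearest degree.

≈ lat -76°, lon 56°

From cos δ = sin φ₁ sin φ₂ + cos φ₁ cos φ₂ cos Δλ, the central angle is δ ≈ 0.525 rad (30.1°). The total great-circle distance is δ·R ≈ 0.525 × 3959 ≈ 2077 mi, so the target fraction is f = 500/2077 ≈ 0.241.
Interpolate at f ≈ 0.241 with slerp weights a = sin((1−f)δ)/sin δ ≈ 0.774, b = sin(fδ)/sin δ ≈ 0.251.
p = a·p₁ + b·p₂ ≈ (0.138, 0.204, -0.969); φ = arcsin(p_z) ≈ -75.74°, λ = atan2(p_y, p_x) ≈ 55.94°.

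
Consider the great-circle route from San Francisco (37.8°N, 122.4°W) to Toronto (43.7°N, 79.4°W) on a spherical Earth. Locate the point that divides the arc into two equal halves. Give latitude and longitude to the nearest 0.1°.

≈ (42.8°N, 101.9°W)

The haversine formula gives a central angle δ ≈ 0.571 rad (32.7°) between the endpoints.
Interpolate at f = 1/2 with slerp weights a = sin((1−f)δ)/sin δ ≈ 0.521, b = sin(fδ)/sin δ ≈ 0.521.
p = a·p₁ + b·p₂ ≈ (-0.151, -0.718, 0.679); φ = arcsin(p_z) ≈ 42.80°, λ = atan2(p_y, p_x) ≈ -101.90°.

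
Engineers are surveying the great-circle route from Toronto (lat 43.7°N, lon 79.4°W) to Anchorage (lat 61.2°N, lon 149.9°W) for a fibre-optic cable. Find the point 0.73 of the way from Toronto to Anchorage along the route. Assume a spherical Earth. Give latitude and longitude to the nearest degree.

Convert each endpoint to a unit vector on the sphere (x = cos φ cos λ, y = cos φ sin λ, z = sin φ).
The central angle between the endpoints is δ = arccos(p₁·p₂) ≈ 0.765 rad (43.8°).
Interpolate at f = 0.73 with slerp weights a = sin((1−f)δ)/sin δ ≈ 0.296, b = sin(fδ)/sin δ ≈ 0.765.
p = a·p₁ + b·p₂ ≈ (-0.279, -0.395, 0.875); φ = arcsin(p_z) ≈ 61.05°, λ = atan2(p_y, p_x) ≈ -125.26°.

≈ lat 61°N, lon 125°W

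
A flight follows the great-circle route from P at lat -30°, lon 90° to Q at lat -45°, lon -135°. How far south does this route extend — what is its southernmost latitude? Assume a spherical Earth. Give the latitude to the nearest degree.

≈ -64°

The great circle lies in the plane with unit normal n̂ = (p₁ × p₂)/|p₁ × p₂|.
Here n̂_z ≈ +0.434; the vertex latitude is φ_max = arccos|n̂_z| ≈ 64.3°.
Check via Clairaut: cos φ_max = |cos φ₁| · sin C = cos(30.0°)·sin(149.9°) ≈ 0.434, again giving ≈ 64.3°.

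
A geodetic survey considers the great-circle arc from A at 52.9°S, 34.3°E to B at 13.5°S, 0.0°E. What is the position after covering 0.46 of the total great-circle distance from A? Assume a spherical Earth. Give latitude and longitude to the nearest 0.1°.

≈ 35.9°S, 14.3°E

The haversine formula gives a central angle δ ≈ 0.836 rad (47.9°) between the endpoints.
Interpolate at f = 0.46 with slerp weights a = sin((1−f)δ)/sin δ ≈ 0.588, b = sin(fδ)/sin δ ≈ 0.506.
p = a·p₁ + b·p₂ ≈ (0.785, 0.200, -0.587); φ = arcsin(p_z) ≈ -35.94°, λ = atan2(p_y, p_x) ≈ 14.29°.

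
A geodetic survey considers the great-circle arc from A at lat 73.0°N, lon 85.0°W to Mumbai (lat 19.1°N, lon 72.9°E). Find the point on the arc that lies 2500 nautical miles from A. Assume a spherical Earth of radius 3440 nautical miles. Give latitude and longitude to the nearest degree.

≈ lat 64°N, lon 63°E

Write both endpoints as unit vectors p₁, p₂ with components (cos φ cos λ, cos φ sin λ, sin φ).
The central angle between the endpoints is δ = arccos(p₁·p₂) ≈ 1.514 rad (86.7°). The total great-circle distance is δ·R ≈ 1.514 × 3440 ≈ 5208 nmi, so the target fraction is f = 2500/5208 ≈ 0.480.
Interpolate at f ≈ 0.480 with slerp weights a = sin((1−f)δ)/sin δ ≈ 0.709, b = sin(fδ)/sin δ ≈ 0.666.
p = a·p₁ + b·p₂ ≈ (0.203, 0.394, 0.896); φ = arcsin(p_z) ≈ 63.67°, λ = atan2(p_y, p_x) ≈ 62.77°.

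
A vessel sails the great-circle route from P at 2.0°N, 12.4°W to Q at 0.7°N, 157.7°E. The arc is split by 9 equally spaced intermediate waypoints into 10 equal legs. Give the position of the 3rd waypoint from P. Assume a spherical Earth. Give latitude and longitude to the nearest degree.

≈ 13°N, 38°E

Convert each endpoint to a unit vector on the sphere (x = cos φ cos λ, y = cos φ sin λ, z = sin φ).
The central angle between the endpoints is δ = arccos(p₁·p₂) ≈ 2.963 rad (169.7°).
Interpolate at f = 3/10 with slerp weights a = sin((1−f)δ)/sin δ ≈ 4.919, b = sin(fδ)/sin δ ≈ 4.358.
p = a·p₁ + b·p₂ ≈ (0.769, 0.598, 0.225); φ = arcsin(p_z) ≈ 13.00°, λ = atan2(p_y, p_x) ≈ 37.86°.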